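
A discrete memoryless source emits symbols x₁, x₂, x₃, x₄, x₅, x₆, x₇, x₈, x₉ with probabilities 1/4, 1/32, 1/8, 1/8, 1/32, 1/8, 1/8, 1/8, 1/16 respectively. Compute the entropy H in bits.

Each probability is a power of 1/2, so log₂(1/p) is an integer.
H = Σ p·log₂(1/p) = 1/4·2 + 1/32·5 + 1/8·3 + 1/8·3 + 1/32·5 + 1/8·3 + 1/8·3 + 1/8·3 + 1/16·4 = 2.9375 bits.

2.9375 bits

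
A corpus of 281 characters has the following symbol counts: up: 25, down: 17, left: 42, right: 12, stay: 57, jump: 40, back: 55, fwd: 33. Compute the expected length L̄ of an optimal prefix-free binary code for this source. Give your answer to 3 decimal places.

2.897 bits/symbol

Probabilities are the counts divided by 281.
Repeatedly combine the two least-probable nodes; the expected code length is the sum of the merged weights.
merge 12/281 + 17/281 → 29/281
merge 25/281 + 29/281 → 54/281
merge 33/281 + 40/281 → 73/281
merge 42/281 + 54/281 → 96/281
merge 55/281 + 57/281 → 112/281
merge 73/281 + 96/281 → 169/281
merge 112/281 + 169/281 → 1
L = 29/281 + 54/281 + 73/281 + 96/281 + 112/281 + 169/281 + 1 = 814/281 ≈ 2.897 bits/symbol.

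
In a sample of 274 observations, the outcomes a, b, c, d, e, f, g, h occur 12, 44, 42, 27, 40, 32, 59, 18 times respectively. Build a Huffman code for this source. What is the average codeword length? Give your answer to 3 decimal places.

Probabilities are the counts divided by 274.
Repeatedly combine the two least-probable nodes; the expected code length is the sum of the merged weights.
merge 6/137 + 9/137 → 15/137
merge 27/274 + 15/137 → 57/274
merge 16/137 + 20/137 → 36/137
merge 21/137 + 22/137 → 43/137
merge 57/274 + 59/274 → 58/137
merge 36/137 + 43/137 → 79/137
merge 58/137 + 79/137 → 1
L = 15/137 + 57/274 + 36/137 + 43/137 + 58/137 + 79/137 + 1 = 793/274 ≈ 2.894 bits/symbol.

2.894 bits/symbol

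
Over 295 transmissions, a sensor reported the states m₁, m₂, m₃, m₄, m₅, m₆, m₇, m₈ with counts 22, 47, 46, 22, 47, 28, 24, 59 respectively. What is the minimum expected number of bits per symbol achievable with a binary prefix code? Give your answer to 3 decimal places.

2.949 bits/symbol

Probabilities are the counts divided by 295.
Repeatedly combine the two least-probable nodes; the expected code length is the sum of the merged weights.
merge 22/295 + 22/295 → 44/295
merge 24/295 + 28/295 → 52/295
merge 44/295 + 46/295 → 18/59
merge 47/295 + 47/295 → 94/295
merge 52/295 + 1/5 → 111/295
merge 18/59 + 94/295 → 184/295
merge 111/295 + 184/295 → 1
L = 44/295 + 52/295 + 18/59 + 94/295 + 111/295 + 184/295 + 1 = 174/59 ≈ 2.949 bits/symbol.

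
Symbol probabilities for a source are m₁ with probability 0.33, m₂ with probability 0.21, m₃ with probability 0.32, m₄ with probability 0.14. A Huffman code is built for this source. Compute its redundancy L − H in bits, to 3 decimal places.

Entropy H = −Σ p log₂ p ≈ 1.9238 bits.
Huffman merges: 7/50+21/100→7/20; 8/25+33/100→13/20; 7/20+13/20→1. L = 2 ≈ 2.0000.
L − H = 2.0000 − 1.9238 = 0.076 bits.

0.076 bits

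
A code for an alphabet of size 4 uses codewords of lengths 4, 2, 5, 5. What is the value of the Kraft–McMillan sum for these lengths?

With common denominator 2^5 = 32: Σ 2^(−ℓᵢ) = 2/32 + 8/32 + 1/32 + 1/32 = 12/32 = 0.375.

0.375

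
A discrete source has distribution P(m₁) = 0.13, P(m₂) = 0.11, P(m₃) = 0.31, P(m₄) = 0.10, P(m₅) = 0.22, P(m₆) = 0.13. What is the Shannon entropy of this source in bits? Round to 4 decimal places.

2.4521 bits

H = −Σ pᵢ log₂ pᵢ.
−0.13·log₂(0.13) = 0.3826
−0.11·log₂(0.11) = 0.3503
−0.31·log₂(0.31) = 0.5238
−0.10·log₂(0.10) = 0.3322
−0.22·log₂(0.22) = 0.4806
−0.13·log₂(0.13) = 0.3826
Sum ≈ 2.4521 → 2.4521 bits.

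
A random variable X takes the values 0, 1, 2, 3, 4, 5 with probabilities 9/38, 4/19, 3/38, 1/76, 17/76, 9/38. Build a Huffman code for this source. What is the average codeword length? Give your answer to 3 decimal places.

Repeatedly combine the two least-probable nodes; the expected code length is the sum of the merged weights.
merge 1/76 + 3/38 → 7/76
merge 7/76 + 4/19 → 23/76
merge 17/76 + 9/38 → 35/76
merge 9/38 + 23/76 → 41/76
merge 35/76 + 41/76 → 1
L = 7/76 + 23/76 + 35/76 + 41/76 + 1 = 91/38 ≈ 2.395 bits/symbol.

2.395 bits/symbol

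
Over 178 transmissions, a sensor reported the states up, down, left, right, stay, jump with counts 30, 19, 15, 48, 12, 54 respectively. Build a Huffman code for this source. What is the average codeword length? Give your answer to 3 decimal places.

2.410 bits/symbol

Probabilities are the counts divided by 178.
Repeatedly combine the two least-probable nodes; the expected code length is the sum of the merged weights.
merge 6/89 + 15/178 → 27/178
merge 19/178 + 27/178 → 23/89
merge 15/89 + 23/89 → 38/89
merge 24/89 + 27/89 → 51/89
merge 38/89 + 51/89 → 1
L = 27/178 + 23/89 + 38/89 + 51/89 + 1 = 429/178 ≈ 2.410 bits/symbol.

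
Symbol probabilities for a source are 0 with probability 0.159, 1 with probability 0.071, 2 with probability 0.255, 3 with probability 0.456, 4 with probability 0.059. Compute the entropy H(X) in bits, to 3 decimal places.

1.953 bits

H = −Σ pᵢ log₂ pᵢ.
−0.159·log₂(0.159) = 0.4218
−0.071·log₂(0.071) = 0.2709
−0.255·log₂(0.255) = 0.5027
−0.456·log₂(0.456) = 0.5166
−0.059·log₂(0.059) = 0.2409
Sum ≈ 1.9530 → 1.953 bits.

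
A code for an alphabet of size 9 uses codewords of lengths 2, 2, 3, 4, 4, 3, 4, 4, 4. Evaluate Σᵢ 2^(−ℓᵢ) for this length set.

With common denominator 2^4 = 16: Σ 2^(−ℓᵢ) = 4/16 + 4/16 + 2/16 + 1/16 + 1/16 + 2/16 + 1/16 + 1/16 + 1/16 = 17/16 = 1.0625.

1.0625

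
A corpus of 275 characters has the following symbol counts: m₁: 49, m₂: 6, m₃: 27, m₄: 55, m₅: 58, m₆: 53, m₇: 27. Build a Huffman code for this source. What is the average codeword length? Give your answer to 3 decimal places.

2.709 bits/symbol

Probabilities are the counts divided by 275.
Repeatedly combine the two least-probable nodes; the expected code length is the sum of the merged weights.
merge 6/275 + 27/275 → 3/25
merge 27/275 + 3/25 → 12/55
merge 49/275 + 53/275 → 102/275
merge 1/5 + 58/275 → 113/275
merge 12/55 + 102/275 → 162/275
merge 113/275 + 162/275 → 1
L = 3/25 + 12/55 + 102/275 + 113/275 + 162/275 + 1 = 149/55 ≈ 2.709 bits/symbol.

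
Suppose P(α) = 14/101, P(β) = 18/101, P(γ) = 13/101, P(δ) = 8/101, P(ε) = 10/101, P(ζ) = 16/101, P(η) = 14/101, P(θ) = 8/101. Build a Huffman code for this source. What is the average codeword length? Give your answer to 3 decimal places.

2.980 bits/symbol

Repeatedly combine the two least-probable nodes; the expected code length is the sum of the merged weights.
merge 8/101 + 8/101 → 16/101
merge 10/101 + 13/101 → 23/101
merge 14/101 + 14/101 → 28/101
merge 16/101 + 16/101 → 32/101
merge 18/101 + 23/101 → 41/101
merge 28/101 + 32/101 → 60/101
merge 41/101 + 60/101 → 1
L = 16/101 + 23/101 + 28/101 + 32/101 + 41/101 + 60/101 + 1 = 301/101 ≈ 2.980 bits/symbol.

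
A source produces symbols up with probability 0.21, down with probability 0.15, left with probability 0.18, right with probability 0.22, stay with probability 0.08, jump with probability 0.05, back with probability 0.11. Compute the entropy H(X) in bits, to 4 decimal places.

H = −Σ pᵢ log₂ pᵢ.
−0.21·log₂(0.21) = 0.4728
−0.15·log₂(0.15) = 0.4105
−0.18·log₂(0.18) = 0.4453
−0.22·log₂(0.22) = 0.4806
−0.08·log₂(0.08) = 0.2915
−0.05·log₂(0.05) = 0.2161
−0.11·log₂(0.11) = 0.3503
Sum ≈ 2.6671 → 2.6671 bits.

2.6671 bits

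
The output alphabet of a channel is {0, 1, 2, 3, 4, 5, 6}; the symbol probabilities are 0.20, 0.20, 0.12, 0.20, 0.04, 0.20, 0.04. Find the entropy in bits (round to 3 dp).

2.596 bits

H = −Σ pᵢ log₂ pᵢ.
−0.20·log₂(0.20) = 0.4644
−0.20·log₂(0.20) = 0.4644
−0.12·log₂(0.12) = 0.3671
−0.20·log₂(0.20) = 0.4644
−0.04·log₂(0.04) = 0.1858
−0.20·log₂(0.20) = 0.4644
−0.04·log₂(0.04) = 0.1858
Sum ≈ 2.5961 → 2.596 bits.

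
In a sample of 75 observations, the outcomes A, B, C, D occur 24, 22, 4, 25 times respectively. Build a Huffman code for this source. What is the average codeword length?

2 bits/symbol

Probabilities are the counts divided by 75.
Repeatedly combine the two least-probable nodes; the expected code length is the sum of the merged weights.
merge 4/75 + 22/75 → 26/75
merge 8/25 + 1/3 → 49/75
merge 26/75 + 49/75 → 1
L = 26/75 + 49/75 + 1 = 2 bits/symbol.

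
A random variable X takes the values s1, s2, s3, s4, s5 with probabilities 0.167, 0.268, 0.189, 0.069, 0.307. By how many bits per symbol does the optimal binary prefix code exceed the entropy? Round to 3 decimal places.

Entropy H = −Σ p log₂ p ≈ 2.1838 bits.
Huffman merges: 69/1000+167/1000→59/250; 189/1000+59/250→17/40; 67/250+307/1000→23/40; 17/40+23/40→1. L = 559/250 ≈ 2.2360.
L − H = 2.2360 − 2.1838 = 0.052 bits.

0.052 bits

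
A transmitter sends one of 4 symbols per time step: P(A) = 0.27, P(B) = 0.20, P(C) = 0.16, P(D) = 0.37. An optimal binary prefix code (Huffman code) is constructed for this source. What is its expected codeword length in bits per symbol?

1.99 bits/symbol

Repeatedly combine the two least-probable nodes; the expected code length is the sum of the merged weights.
merge 4/25 + 1/5 → 9/25
merge 27/100 + 9/25 → 63/100
merge 37/100 + 63/100 → 1
L = 9/25 + 63/100 + 1 = 199/100 = 1.99 bits/symbol.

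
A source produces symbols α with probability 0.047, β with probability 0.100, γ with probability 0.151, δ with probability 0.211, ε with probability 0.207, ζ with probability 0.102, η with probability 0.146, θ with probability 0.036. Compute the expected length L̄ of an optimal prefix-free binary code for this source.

Repeatedly combine the two least-probable nodes; the expected code length is the sum of the merged weights.
merge 9/250 + 47/1000 → 83/1000
merge 83/1000 + 1/10 → 183/1000
merge 51/500 + 73/500 → 31/125
merge 151/1000 + 183/1000 → 167/500
merge 207/1000 + 211/1000 → 209/500
merge 31/125 + 167/500 → 291/500
merge 209/500 + 291/500 → 1
L = 83/1000 + 183/1000 + 31/125 + 167/500 + 209/500 + 291/500 + 1 = 356/125 = 2.848 bits/symbol.

2.848 bits/symbol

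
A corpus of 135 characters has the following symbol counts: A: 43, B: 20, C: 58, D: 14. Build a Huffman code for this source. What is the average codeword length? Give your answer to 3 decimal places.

Probabilities are the counts divided by 135.
Repeatedly combine the two least-probable nodes; the expected code length is the sum of the merged weights.
merge 14/135 + 4/27 → 34/135
merge 34/135 + 43/135 → 77/135
merge 58/135 + 77/135 → 1
L = 34/135 + 77/135 + 1 = 82/45 ≈ 1.822 bits/symbol.

1.822 bits/symbol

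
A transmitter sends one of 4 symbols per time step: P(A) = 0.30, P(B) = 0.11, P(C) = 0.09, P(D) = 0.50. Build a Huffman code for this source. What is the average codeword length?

1.7 bits/symbol

Repeatedly combine the two least-probable nodes; the expected code length is the sum of the merged weights.
merge 9/100 + 11/100 → 1/5
merge 1/5 + 3/10 → 1/2
merge 1/2 + 1/2 → 1
L = 1/5 + 1/2 + 1 = 17/10 = 1.7 bits/symbol.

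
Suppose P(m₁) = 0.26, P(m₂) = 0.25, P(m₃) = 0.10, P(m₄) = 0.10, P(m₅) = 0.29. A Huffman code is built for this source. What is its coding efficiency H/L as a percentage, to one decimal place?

99.4%

Entropy H = −Σ p log₂ p ≈ 2.1876 bits.
Huffman merges: 1/10+1/10→1/5; 1/5+1/4→9/20; 13/50+29/100→11/20; 9/20+11/20→1. L = 11/5 ≈ 2.2000.
Efficiency = H/L = 2.1876/2.2000 = 99.4%.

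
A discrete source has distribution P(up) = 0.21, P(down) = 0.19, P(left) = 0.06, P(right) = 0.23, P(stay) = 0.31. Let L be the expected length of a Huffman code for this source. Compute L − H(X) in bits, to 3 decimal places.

0.067 bits

Entropy H = −Σ p log₂ p ≈ 2.1830 bits.
Huffman merges: 3/50+19/100→1/4; 21/100+23/100→11/25; 1/4+31/100→14/25; 11/25+14/25→1. L = 9/4 ≈ 2.2500.
L − H = 2.2500 − 2.1830 = 0.067 bits.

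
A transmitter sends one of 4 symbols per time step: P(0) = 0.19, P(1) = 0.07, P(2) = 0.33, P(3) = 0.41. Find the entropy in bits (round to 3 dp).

H = −Σ pᵢ log₂ pᵢ.
−0.19·log₂(0.19) = 0.4552
−0.07·log₂(0.07) = 0.2686
−0.33·log₂(0.33) = 0.5278
−0.41·log₂(0.41) = 0.5274
Sum ≈ 1.7790 → 1.779 bits.

1.779 bits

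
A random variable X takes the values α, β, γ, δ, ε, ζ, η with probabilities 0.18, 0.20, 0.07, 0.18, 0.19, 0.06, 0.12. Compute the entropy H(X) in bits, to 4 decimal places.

2.6894 bits

H = −Σ pᵢ log₂ pᵢ.
−0.18·log₂(0.18) = 0.4453
−0.20·log₂(0.20) = 0.4644
−0.07·log₂(0.07) = 0.2686
−0.18·log₂(0.18) = 0.4453
−0.19·log₂(0.19) = 0.4552
−0.06·log₂(0.06) = 0.2435
−0.12·log₂(0.12) = 0.3671
Sum ≈ 2.6894 → 2.6894 bits.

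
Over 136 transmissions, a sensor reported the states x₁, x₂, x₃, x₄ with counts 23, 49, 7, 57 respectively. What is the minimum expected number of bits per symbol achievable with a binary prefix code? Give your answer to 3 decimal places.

Probabilities are the counts divided by 136.
Repeatedly combine the two least-probable nodes; the expected code length is the sum of the merged weights.
merge 7/136 + 23/136 → 15/68
merge 15/68 + 49/136 → 79/136
merge 57/136 + 79/136 → 1
L = 15/68 + 79/136 + 1 = 245/136 ≈ 1.801 bits/symbol.

1.801 bits/symbol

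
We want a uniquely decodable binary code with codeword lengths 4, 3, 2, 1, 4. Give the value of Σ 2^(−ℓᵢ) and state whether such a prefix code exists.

1; yes

With common denominator 2^4 = 16: Σ 2^(−ℓᵢ) = 1/16 + 2/16 + 4/16 + 8/16 + 1/16 = 16/16 = 1.
Kraft's inequality requires Σ ≤ 1; here Σ = 1 ≤ 1, so such a prefix code exists.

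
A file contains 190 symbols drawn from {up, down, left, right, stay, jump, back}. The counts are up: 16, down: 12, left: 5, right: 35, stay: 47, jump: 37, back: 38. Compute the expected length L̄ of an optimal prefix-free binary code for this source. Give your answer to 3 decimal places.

Probabilities are the counts divided by 190.
Repeatedly combine the two least-probable nodes; the expected code length is the sum of the merged weights.
merge 1/38 + 6/95 → 17/190
merge 8/95 + 17/190 → 33/190
merge 33/190 + 7/38 → 34/95
merge 37/190 + 1/5 → 15/38
merge 47/190 + 34/95 → 23/38
merge 15/38 + 23/38 → 1
L = 17/190 + 33/190 + 34/95 + 15/38 + 23/38 + 1 = 249/95 ≈ 2.621 bits/symbol.

2.621 bits/symbol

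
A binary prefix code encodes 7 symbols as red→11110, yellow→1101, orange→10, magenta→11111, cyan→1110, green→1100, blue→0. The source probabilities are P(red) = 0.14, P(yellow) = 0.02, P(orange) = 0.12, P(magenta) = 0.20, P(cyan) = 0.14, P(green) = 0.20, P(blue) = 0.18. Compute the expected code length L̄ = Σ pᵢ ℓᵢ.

L̄ = Σ pᵢ·ℓᵢ = 0.14·5 + 0.02·4 + 0.12·2 + 0.20·5 + 0.14·4 + 0.20·4 + 0.18·1 = 3.56 bits/symbol.

3.56 bits/symbol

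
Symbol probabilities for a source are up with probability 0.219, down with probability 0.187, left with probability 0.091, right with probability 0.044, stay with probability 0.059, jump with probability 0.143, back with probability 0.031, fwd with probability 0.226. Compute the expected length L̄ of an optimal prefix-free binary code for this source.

Repeatedly combine the two least-probable nodes; the expected code length is the sum of the merged weights.
merge 31/1000 + 11/250 → 3/40
merge 59/1000 + 3/40 → 67/500
merge 91/1000 + 67/500 → 9/40
merge 143/1000 + 187/1000 → 33/100
merge 219/1000 + 9/40 → 111/250
merge 113/500 + 33/100 → 139/250
merge 111/250 + 139/250 → 1
L = 3/40 + 67/500 + 9/40 + 33/100 + 111/250 + 139/250 + 1 = 691/250 = 2.764 bits/symbol.

2.764 bits/symbol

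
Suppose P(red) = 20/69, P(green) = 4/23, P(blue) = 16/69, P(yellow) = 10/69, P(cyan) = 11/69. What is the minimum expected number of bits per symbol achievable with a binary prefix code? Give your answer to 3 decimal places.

2.304 bits/symbol

Repeatedly combine the two least-probable nodes; the expected code length is the sum of the merged weights.
merge 10/69 + 11/69 → 7/23
merge 4/23 + 16/69 → 28/69
merge 20/69 + 7/23 → 41/69
merge 28/69 + 41/69 → 1
L = 7/23 + 28/69 + 41/69 + 1 = 53/23 ≈ 2.304 bits/symbol.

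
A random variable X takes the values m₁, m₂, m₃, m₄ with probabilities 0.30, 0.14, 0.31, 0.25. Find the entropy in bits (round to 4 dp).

1.9420 bits

H = −Σ pᵢ log₂ pᵢ.
−0.30·log₂(0.30) = 0.5211
−0.14·log₂(0.14) = 0.3971
−0.31·log₂(0.31) = 0.5238
−0.25·log₂(0.25) = 0.5000
Sum ≈ 1.9420 → 1.9420 bits.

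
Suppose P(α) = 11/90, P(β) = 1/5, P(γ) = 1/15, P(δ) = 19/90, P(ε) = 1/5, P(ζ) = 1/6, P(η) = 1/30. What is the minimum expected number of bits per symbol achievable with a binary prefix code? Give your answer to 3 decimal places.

Repeatedly combine the two least-probable nodes; the expected code length is the sum of the merged weights.
merge 1/30 + 1/15 → 1/10
merge 1/10 + 11/90 → 2/9
merge 1/6 + 1/5 → 11/30
merge 1/5 + 19/90 → 37/90
merge 2/9 + 11/30 → 53/90
merge 37/90 + 53/90 → 1
L = 1/10 + 2/9 + 11/30 + 37/90 + 53/90 + 1 = 121/45 ≈ 2.689 bits/symbol.

2.689 bits/symbol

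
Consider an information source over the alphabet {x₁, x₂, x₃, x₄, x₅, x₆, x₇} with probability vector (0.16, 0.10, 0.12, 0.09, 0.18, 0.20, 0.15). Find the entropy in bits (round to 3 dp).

2.755 bits

H = −Σ pᵢ log₂ pᵢ.
−0.16·log₂(0.16) = 0.4230
−0.10·log₂(0.10) = 0.3322
−0.12·log₂(0.12) = 0.3671
−0.09·log₂(0.09) = 0.3127
−0.18·log₂(0.18) = 0.4453
−0.20·log₂(0.20) = 0.4644
−0.15·log₂(0.15) = 0.4105
Sum ≈ 2.7552 → 2.755 bits.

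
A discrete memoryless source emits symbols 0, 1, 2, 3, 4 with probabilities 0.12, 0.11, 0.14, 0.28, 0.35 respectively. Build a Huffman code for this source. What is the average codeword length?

2.23 bits/symbol

Repeatedly combine the two least-probable nodes; the expected code length is the sum of the merged weights.
merge 11/100 + 3/25 → 23/100
merge 7/50 + 23/100 → 37/100
merge 7/25 + 7/20 → 63/100
merge 37/100 + 63/100 → 1
L = 23/100 + 37/100 + 63/100 + 1 = 223/100 = 2.23 bits/symbol.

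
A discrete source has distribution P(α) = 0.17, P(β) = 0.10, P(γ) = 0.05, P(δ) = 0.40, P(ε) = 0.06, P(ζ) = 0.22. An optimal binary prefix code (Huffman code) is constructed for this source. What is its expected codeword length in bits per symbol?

2.3 bits/symbol

Repeatedly combine the two least-probable nodes; the expected code length is the sum of the merged weights.
merge 1/20 + 3/50 → 11/100
merge 1/10 + 11/100 → 21/100
merge 17/100 + 21/100 → 19/50
merge 11/50 + 19/50 → 3/5
merge 2/5 + 3/5 → 1
L = 11/100 + 21/100 + 19/50 + 3/5 + 1 = 23/10 = 2.3 bits/symbol.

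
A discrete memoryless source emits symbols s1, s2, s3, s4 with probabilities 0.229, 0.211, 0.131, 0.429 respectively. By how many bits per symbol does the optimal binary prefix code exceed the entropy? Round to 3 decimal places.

0.044 bits

Entropy H = −Σ p log₂ p ≈ 1.8685 bits.
Huffman merges: 131/1000+211/1000→171/500; 229/1000+171/500→571/1000; 429/1000+571/1000→1. L = 1913/1000 ≈ 1.9130.
L − H = 1.9130 − 1.8685 = 0.044 bits.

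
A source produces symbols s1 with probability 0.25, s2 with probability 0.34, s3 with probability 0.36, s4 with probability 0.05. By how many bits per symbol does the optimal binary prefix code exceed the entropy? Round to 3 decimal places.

Entropy H = −Σ p log₂ p ≈ 1.7759 bits.
Huffman merges: 1/20+1/4→3/10; 3/10+17/50→16/25; 9/25+16/25→1. L = 97/50 ≈ 1.9400.
L − H = 1.9400 − 1.7759 = 0.164 bits.

0.164 bits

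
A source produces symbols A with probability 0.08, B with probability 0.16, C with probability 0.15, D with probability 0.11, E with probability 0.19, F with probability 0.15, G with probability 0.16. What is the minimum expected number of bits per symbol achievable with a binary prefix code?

2.81 bits/symbol

Repeatedly combine the two least-probable nodes; the expected code length is the sum of the merged weights.
merge 2/25 + 11/100 → 19/100
merge 3/20 + 3/20 → 3/10
merge 4/25 + 4/25 → 8/25
merge 19/100 + 19/100 → 19/50
merge 3/10 + 8/25 → 31/50
merge 19/50 + 31/50 → 1
L = 19/100 + 3/10 + 8/25 + 19/50 + 31/50 + 1 = 281/100 = 2.81 bits/symbol.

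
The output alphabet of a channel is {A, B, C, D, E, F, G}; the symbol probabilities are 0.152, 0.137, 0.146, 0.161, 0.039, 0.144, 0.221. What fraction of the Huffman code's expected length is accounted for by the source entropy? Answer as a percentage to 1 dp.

Entropy H = −Σ p log₂ p ≈ 2.7020 bits.
Huffman merges: 39/1000+137/1000→22/125; 18/125+73/500→29/100; 19/125+161/1000→313/1000; 22/125+221/1000→397/1000; 29/100+313/1000→603/1000; 397/1000+603/1000→1. L = 2779/1000 ≈ 2.7790.
Efficiency = H/L = 2.7020/2.7790 = 97.2%.

97.2%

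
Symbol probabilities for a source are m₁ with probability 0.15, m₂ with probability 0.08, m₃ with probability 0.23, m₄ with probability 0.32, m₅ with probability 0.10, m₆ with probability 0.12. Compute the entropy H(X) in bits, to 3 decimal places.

2.415 bits

H = −Σ pᵢ log₂ pᵢ.
−0.15·log₂(0.15) = 0.4105
−0.08·log₂(0.08) = 0.2915
−0.23·log₂(0.23) = 0.4877
−0.32·log₂(0.32) = 0.5260
−0.10·log₂(0.10) = 0.3322
−0.12·log₂(0.12) = 0.3671
Sum ≈ 2.4150 → 2.415 bits.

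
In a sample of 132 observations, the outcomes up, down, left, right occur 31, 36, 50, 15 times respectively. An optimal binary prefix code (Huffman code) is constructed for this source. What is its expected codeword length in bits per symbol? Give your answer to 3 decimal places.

1.970 bits/symbol

Probabilities are the counts divided by 132.
Repeatedly combine the two least-probable nodes; the expected code length is the sum of the merged weights.
merge 5/44 + 31/132 → 23/66
merge 3/11 + 23/66 → 41/66
merge 25/66 + 41/66 → 1
L = 23/66 + 41/66 + 1 = 65/33 ≈ 1.970 bits/symbol.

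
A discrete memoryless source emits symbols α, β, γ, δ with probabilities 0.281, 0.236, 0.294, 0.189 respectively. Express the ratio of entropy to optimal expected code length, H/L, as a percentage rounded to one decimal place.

Entropy H = −Σ p log₂ p ≈ 1.9797 bits.
Huffman merges: 189/1000+59/250→17/40; 281/1000+147/500→23/40; 17/40+23/40→1. L = 2 ≈ 2.0000.
Efficiency = H/L = 1.9797/2.0000 = 99.0%.

99.0%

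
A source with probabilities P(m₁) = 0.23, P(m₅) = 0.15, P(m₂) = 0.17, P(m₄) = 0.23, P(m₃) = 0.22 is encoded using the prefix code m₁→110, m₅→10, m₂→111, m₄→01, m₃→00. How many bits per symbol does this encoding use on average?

2.4 bits/symbol

L̄ = Σ pᵢ·ℓᵢ = 0.23·3 + 0.15·2 + 0.17·3 + 0.23·2 + 0.22·2 = 2.4 bits/symbol.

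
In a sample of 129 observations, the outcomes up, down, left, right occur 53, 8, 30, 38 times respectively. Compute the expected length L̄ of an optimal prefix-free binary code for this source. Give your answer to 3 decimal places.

Probabilities are the counts divided by 129.
Repeatedly combine the two least-probable nodes; the expected code length is the sum of the merged weights.
merge 8/129 + 10/43 → 38/129
merge 38/129 + 38/129 → 76/129
merge 53/129 + 76/129 → 1
L = 38/129 + 76/129 + 1 = 81/43 ≈ 1.884 bits/symbol.

1.884 bits/symbol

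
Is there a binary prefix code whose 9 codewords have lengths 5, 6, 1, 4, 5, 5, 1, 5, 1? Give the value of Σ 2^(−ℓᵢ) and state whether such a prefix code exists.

1.703125; no

With common denominator 2^6 = 64: Σ 2^(−ℓᵢ) = 2/64 + 1/64 + 32/64 + 4/64 + 2/64 + 2/64 + 32/64 + 2/64 + 32/64 = 109/64 = 1.703125.
Kraft's inequality requires Σ ≤ 1; here Σ = 1.703125 > 1, so no such prefix code exists.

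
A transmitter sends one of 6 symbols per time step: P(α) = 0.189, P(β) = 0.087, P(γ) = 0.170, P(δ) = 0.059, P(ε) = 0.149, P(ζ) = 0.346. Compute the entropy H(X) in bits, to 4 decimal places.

H = −Σ pᵢ log₂ pᵢ.
−0.189·log₂(0.189) = 0.4543
−0.087·log₂(0.087) = 0.3065
−0.170·log₂(0.170) = 0.4346
−0.059·log₂(0.059) = 0.2409
−0.149·log₂(0.149) = 0.4092
−0.346·log₂(0.346) = 0.5298
Sum ≈ 2.3753 → 2.3753 bits.

2.3753 bits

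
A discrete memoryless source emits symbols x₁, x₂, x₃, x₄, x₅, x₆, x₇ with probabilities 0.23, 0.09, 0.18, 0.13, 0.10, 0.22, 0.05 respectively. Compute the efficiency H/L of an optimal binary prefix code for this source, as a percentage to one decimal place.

Entropy H = −Σ p log₂ p ≈ 2.6571 bits.
Huffman merges: 1/20+9/100→7/50; 1/10+13/100→23/100; 7/50+9/50→8/25; 11/50+23/100→9/20; 23/100+8/25→11/20; 9/20+11/20→1. L = 269/100 ≈ 2.6900.
Efficiency = H/L = 2.6571/2.6900 = 98.8%.

98.8%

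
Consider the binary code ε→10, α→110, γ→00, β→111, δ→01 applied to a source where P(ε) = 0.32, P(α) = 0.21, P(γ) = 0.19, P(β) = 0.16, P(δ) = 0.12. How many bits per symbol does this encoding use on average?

L̄ = Σ pᵢ·ℓᵢ = 0.32·2 + 0.21·3 + 0.19·2 + 0.16·3 + 0.12·2 = 2.37 bits/symbol.

2.37 bits/symbol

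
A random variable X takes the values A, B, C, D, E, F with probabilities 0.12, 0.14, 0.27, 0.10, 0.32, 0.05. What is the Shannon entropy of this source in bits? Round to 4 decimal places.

2.3485 bits

H = −Σ pᵢ log₂ pᵢ.
−0.12·log₂(0.12) = 0.3671
−0.14·log₂(0.14) = 0.3971
−0.27·log₂(0.27) = 0.5100
−0.10·log₂(0.10) = 0.3322
−0.32·log₂(0.32) = 0.5260
−0.05·log₂(0.05) = 0.2161
Sum ≈ 2.3485 → 2.3485 bits.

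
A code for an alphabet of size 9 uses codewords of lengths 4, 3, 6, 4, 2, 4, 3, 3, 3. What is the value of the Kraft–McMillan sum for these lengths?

With common denominator 2^6 = 64: Σ 2^(−ℓᵢ) = 4/64 + 8/64 + 1/64 + 4/64 + 16/64 + 4/64 + 8/64 + 8/64 + 8/64 = 61/64 = 0.953125.

0.953125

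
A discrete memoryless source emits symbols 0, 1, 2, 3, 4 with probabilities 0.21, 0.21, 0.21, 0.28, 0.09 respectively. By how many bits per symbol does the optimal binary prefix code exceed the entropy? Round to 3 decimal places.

0.055 bits

Entropy H = −Σ p log₂ p ≈ 2.2453 bits.
Huffman merges: 9/100+21/100→3/10; 21/100+21/100→21/50; 7/25+3/10→29/50; 21/50+29/50→1. L = 23/10 ≈ 2.3000.
L − H = 2.3000 − 2.2453 = 0.055 bits.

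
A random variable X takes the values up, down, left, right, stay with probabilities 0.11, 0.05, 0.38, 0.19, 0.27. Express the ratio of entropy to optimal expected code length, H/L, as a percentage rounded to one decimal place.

96.8%

Entropy H = −Σ p log₂ p ≈ 2.0621 bits.
Huffman merges: 1/20+11/100→4/25; 4/25+19/100→7/20; 27/100+7/20→31/50; 19/50+31/50→1. L = 213/100 ≈ 2.1300.
Efficiency = H/L = 2.0621/2.1300 = 96.8%.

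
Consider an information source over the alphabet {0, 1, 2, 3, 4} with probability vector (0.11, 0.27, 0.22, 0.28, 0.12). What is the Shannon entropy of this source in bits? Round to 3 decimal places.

H = −Σ pᵢ log₂ pᵢ.
−0.11·log₂(0.11) = 0.3503
−0.27·log₂(0.27) = 0.5100
−0.22·log₂(0.22) = 0.4806
−0.28·log₂(0.28) = 0.5142
−0.12·log₂(0.12) = 0.3671
Sum ≈ 2.2222 → 2.222 bits.

2.222 bits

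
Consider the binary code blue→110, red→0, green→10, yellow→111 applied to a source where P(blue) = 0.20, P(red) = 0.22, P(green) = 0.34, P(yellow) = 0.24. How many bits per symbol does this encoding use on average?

2.22 bits/symbol

L̄ = Σ pᵢ·ℓᵢ = 0.20·3 + 0.22·1 + 0.34·2 + 0.24·3 = 2.22 bits/symbol.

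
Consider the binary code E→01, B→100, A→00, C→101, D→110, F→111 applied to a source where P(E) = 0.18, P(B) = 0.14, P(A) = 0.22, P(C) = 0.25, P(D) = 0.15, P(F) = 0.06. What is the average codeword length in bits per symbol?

L̄ = Σ pᵢ·ℓᵢ = 0.18·2 + 0.14·3 + 0.22·2 + 0.25·3 + 0.15·3 + 0.06·3 = 2.6 bits/symbol.

2.6 bits/symbol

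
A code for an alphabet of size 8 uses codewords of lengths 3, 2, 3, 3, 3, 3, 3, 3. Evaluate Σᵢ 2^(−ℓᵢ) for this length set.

1.125

With common denominator 2^3 = 8: Σ 2^(−ℓᵢ) = 1/8 + 2/8 + 1/8 + 1/8 + 1/8 + 1/8 + 1/8 + 1/8 = 9/8 = 1.125.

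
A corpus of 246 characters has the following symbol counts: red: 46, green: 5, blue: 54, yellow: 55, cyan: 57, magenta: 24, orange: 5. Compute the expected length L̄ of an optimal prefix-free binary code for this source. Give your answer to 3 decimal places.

2.504 bits/symbol

Probabilities are the counts divided by 246.
Repeatedly combine the two least-probable nodes; the expected code length is the sum of the merged weights.
merge 5/246 + 5/246 → 5/123
merge 5/123 + 4/41 → 17/123
merge 17/123 + 23/123 → 40/123
merge 9/41 + 55/246 → 109/246
merge 19/82 + 40/123 → 137/246
merge 109/246 + 137/246 → 1
L = 5/123 + 17/123 + 40/123 + 109/246 + 137/246 + 1 = 308/123 ≈ 2.504 bits/symbol.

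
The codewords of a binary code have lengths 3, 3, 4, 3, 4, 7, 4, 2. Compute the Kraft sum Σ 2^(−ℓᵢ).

With common denominator 2^7 = 128: Σ 2^(−ℓᵢ) = 16/128 + 16/128 + 8/128 + 16/128 + 8/128 + 1/128 + 8/128 + 32/128 = 105/128 = 0.8203125.

0.8203125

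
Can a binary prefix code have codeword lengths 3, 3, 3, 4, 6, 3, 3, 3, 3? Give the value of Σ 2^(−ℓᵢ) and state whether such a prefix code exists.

With common denominator 2^6 = 64: Σ 2^(−ℓᵢ) = 8/64 + 8/64 + 8/64 + 4/64 + 1/64 + 8/64 + 8/64 + 8/64 + 8/64 = 61/64 = 0.953125.
Kraft's inequality requires Σ ≤ 1; here Σ = 0.953125 ≤ 1, so such a prefix code exists.

0.953125; yes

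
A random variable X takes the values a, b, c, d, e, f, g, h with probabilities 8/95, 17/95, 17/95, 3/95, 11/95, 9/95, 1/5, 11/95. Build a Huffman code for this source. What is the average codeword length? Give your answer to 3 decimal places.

Repeatedly combine the two least-probable nodes; the expected code length is the sum of the merged weights.
merge 3/95 + 8/95 → 11/95
merge 9/95 + 11/95 → 4/19
merge 11/95 + 11/95 → 22/95
merge 17/95 + 17/95 → 34/95
merge 1/5 + 4/19 → 39/95
merge 22/95 + 34/95 → 56/95
merge 39/95 + 56/95 → 1
L = 11/95 + 4/19 + 22/95 + 34/95 + 39/95 + 56/95 + 1 = 277/95 ≈ 2.916 bits/symbol.

2.916 bits/symbol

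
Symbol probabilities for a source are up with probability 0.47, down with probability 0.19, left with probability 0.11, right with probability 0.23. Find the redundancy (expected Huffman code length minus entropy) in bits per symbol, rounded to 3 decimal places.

0.025 bits

Entropy H = −Σ p log₂ p ≈ 1.8051 bits.
Huffman merges: 11/100+19/100→3/10; 23/100+3/10→53/100; 47/100+53/100→1. L = 183/100 ≈ 1.8300.
L − H = 1.8300 − 1.8051 = 0.025 bits.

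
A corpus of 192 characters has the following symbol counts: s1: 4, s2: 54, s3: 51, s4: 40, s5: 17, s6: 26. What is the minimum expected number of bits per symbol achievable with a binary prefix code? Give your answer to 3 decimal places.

Probabilities are the counts divided by 192.
Repeatedly combine the two least-probable nodes; the expected code length is the sum of the merged weights.
merge 1/48 + 17/192 → 7/64
merge 7/64 + 13/96 → 47/192
merge 5/24 + 47/192 → 29/64
merge 17/64 + 9/32 → 35/64
merge 29/64 + 35/64 → 1
L = 7/64 + 47/192 + 29/64 + 35/64 + 1 = 113/48 ≈ 2.354 bits/symbol.

2.354 bits/symbol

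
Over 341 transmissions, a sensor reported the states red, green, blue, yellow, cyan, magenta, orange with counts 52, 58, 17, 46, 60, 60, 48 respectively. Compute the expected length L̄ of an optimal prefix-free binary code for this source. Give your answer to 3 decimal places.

Probabilities are the counts divided by 341.
Repeatedly combine the two least-probable nodes; the expected code length is the sum of the merged weights.
merge 17/341 + 46/341 → 63/341
merge 48/341 + 52/341 → 100/341
merge 58/341 + 60/341 → 118/341
merge 60/341 + 63/341 → 123/341
merge 100/341 + 118/341 → 218/341
merge 123/341 + 218/341 → 1
L = 63/341 + 100/341 + 118/341 + 123/341 + 218/341 + 1 = 963/341 ≈ 2.824 bits/symbol.

2.824 bits/symbol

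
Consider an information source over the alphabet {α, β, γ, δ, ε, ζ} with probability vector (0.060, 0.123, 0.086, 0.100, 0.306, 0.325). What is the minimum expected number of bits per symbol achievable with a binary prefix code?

2.369 bits/symbol

Repeatedly combine the two least-probable nodes; the expected code length is the sum of the merged weights.
merge 3/50 + 43/500 → 73/500
merge 1/10 + 123/1000 → 223/1000
merge 73/500 + 223/1000 → 369/1000
merge 153/500 + 13/40 → 631/1000
merge 369/1000 + 631/1000 → 1
L = 73/500 + 223/1000 + 369/1000 + 631/1000 + 1 = 2369/1000 = 2.369 bits/symbol.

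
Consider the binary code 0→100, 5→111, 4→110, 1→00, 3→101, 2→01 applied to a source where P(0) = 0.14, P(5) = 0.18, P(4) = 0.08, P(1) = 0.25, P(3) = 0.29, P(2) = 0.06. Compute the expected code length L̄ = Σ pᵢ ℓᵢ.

L̄ = Σ pᵢ·ℓᵢ = 0.14·3 + 0.18·3 + 0.08·3 + 0.25·2 + 0.29·3 + 0.06·2 = 2.69 bits/symbol.

2.69 bits/symbol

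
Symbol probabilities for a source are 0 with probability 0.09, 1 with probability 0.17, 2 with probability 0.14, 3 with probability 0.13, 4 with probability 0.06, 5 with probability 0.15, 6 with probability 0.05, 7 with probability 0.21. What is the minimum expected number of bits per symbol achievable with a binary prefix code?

2.9 bits/symbol

Repeatedly combine the two least-probable nodes; the expected code length is the sum of the merged weights.
merge 1/20 + 3/50 → 11/100
merge 9/100 + 11/100 → 1/5
merge 13/100 + 7/50 → 27/100
merge 3/20 + 17/100 → 8/25
merge 1/5 + 21/100 → 41/100
merge 27/100 + 8/25 → 59/100
merge 41/100 + 59/100 → 1
L = 11/100 + 1/5 + 27/100 + 8/25 + 41/100 + 59/100 + 1 = 29/10 = 2.9 bits/symbol.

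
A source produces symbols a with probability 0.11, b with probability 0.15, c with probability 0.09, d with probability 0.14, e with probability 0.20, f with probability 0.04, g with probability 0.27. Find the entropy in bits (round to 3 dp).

2.631 bits

H = −Σ pᵢ log₂ pᵢ.
−0.11·log₂(0.11) = 0.3503
−0.15·log₂(0.15) = 0.4105
−0.09·log₂(0.09) = 0.3127
−0.14·log₂(0.14) = 0.3971
−0.20·log₂(0.20) = 0.4644
−0.04·log₂(0.04) = 0.1858
−0.27·log₂(0.27) = 0.5100
Sum ≈ 2.6308 → 2.631 bits.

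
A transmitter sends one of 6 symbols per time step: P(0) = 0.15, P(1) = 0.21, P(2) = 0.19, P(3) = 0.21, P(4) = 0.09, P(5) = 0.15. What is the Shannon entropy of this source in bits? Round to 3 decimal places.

2.535 bits

H = −Σ pᵢ log₂ pᵢ.
−0.15·log₂(0.15) = 0.4105
−0.21·log₂(0.21) = 0.4728
−0.19·log₂(0.19) = 0.4552
−0.21·log₂(0.21) = 0.4728
−0.09·log₂(0.09) = 0.3127
−0.15·log₂(0.15) = 0.4105
Sum ≈ 2.5346 → 2.535 bits.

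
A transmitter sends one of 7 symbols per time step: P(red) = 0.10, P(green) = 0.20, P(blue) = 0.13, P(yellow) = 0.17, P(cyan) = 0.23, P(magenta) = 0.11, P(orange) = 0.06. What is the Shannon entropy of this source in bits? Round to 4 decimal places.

2.6953 bits

H = −Σ pᵢ log₂ pᵢ.
−0.10·log₂(0.10) = 0.3322
−0.20·log₂(0.20) = 0.4644
−0.13·log₂(0.13) = 0.3826
−0.17·log₂(0.17) = 0.4346
−0.23·log₂(0.23) = 0.4877
−0.11·log₂(0.11) = 0.3503
−0.06·log₂(0.06) = 0.2435
Sum ≈ 2.6953 → 2.6953 bits.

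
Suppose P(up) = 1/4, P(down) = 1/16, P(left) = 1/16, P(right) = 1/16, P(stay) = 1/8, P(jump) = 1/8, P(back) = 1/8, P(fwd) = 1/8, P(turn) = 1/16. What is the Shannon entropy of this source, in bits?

Each probability is a power of 1/2, so log₂(1/p) is an integer.
H = Σ p·log₂(1/p) = 1/4·2 + 1/16·4 + 1/16·4 + 1/16·4 + 1/8·3 + 1/8·3 + 1/8·3 + 1/8·3 + 1/16·4 = 3 bits.

3 bits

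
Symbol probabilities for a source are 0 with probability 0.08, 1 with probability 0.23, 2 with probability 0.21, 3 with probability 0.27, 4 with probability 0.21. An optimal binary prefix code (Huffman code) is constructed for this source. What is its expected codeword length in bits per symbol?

2.29 bits/symbol

Repeatedly combine the two least-probable nodes; the expected code length is the sum of the merged weights.
merge 2/25 + 21/100 → 29/100
merge 21/100 + 23/100 → 11/25
merge 27/100 + 29/100 → 14/25
merge 11/25 + 14/25 → 1
L = 29/100 + 11/25 + 14/25 + 1 = 229/100 = 2.29 bits/symbol.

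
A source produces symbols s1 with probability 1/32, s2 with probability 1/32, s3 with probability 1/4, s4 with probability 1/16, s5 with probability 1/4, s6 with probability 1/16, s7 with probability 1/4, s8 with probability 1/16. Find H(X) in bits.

Each probability is a power of 1/2, so log₂(1/p) is an integer.
H = Σ p·log₂(1/p) = 1/32·5 + 1/32·5 + 1/4·2 + 1/16·4 + 1/4·2 + 1/16·4 + 1/4·2 + 1/16·4 = 2.5625 bits.

2.5625 bits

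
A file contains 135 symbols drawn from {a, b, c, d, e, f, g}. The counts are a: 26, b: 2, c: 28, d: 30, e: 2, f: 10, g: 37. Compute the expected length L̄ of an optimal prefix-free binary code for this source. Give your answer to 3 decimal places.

Probabilities are the counts divided by 135.
Repeatedly combine the two least-probable nodes; the expected code length is the sum of the merged weights.
merge 2/135 + 2/135 → 4/135
merge 4/135 + 2/27 → 14/135
merge 14/135 + 26/135 → 8/27
merge 28/135 + 2/9 → 58/135
merge 37/135 + 8/27 → 77/135
merge 58/135 + 77/135 → 1
L = 4/135 + 14/135 + 8/27 + 58/135 + 77/135 + 1 = 328/135 ≈ 2.430 bits/symbol.

2.430 bits/symbol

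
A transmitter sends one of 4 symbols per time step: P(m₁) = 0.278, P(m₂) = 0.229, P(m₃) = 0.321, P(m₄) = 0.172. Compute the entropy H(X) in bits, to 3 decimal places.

H = −Σ pᵢ log₂ pᵢ.
−0.278·log₂(0.278) = 0.5134
−0.229·log₂(0.229) = 0.4870
−0.321·log₂(0.321) = 0.5262
−0.172·log₂(0.172) = 0.4368
Sum ≈ 1.9634 → 1.963 bits.

1.963 bits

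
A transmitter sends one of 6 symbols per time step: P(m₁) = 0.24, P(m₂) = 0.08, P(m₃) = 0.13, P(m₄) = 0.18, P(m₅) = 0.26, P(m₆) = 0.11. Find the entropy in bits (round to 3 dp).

2.469 bits

H = −Σ pᵢ log₂ pᵢ.
−0.24·log₂(0.24) = 0.4941
−0.08·log₂(0.08) = 0.2915
−0.13·log₂(0.13) = 0.3826
−0.18·log₂(0.18) = 0.4453
−0.26·log₂(0.26) = 0.5053
−0.11·log₂(0.11) = 0.3503
Sum ≈ 2.4692 → 2.469 bits.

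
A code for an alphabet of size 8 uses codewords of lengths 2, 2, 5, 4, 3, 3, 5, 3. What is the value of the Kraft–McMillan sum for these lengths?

With common denominator 2^5 = 32: Σ 2^(−ℓᵢ) = 8/32 + 8/32 + 1/32 + 2/32 + 4/32 + 4/32 + 1/32 + 4/32 = 32/32 = 1.

1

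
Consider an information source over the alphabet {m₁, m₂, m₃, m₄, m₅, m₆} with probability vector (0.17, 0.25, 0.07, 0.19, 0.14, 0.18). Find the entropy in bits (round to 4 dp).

H = −Σ pᵢ log₂ pᵢ.
−0.17·log₂(0.17) = 0.4346
−0.25·log₂(0.25) = 0.5000
−0.07·log₂(0.07) = 0.2686
−0.19·log₂(0.19) = 0.4552
−0.14·log₂(0.14) = 0.3971
−0.18·log₂(0.18) = 0.4453
Sum ≈ 2.5008 → 2.5008 bits.

2.5008 bits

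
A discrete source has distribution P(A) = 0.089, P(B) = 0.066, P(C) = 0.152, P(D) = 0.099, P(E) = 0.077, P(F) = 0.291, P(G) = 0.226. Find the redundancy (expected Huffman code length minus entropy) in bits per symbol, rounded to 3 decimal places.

Entropy H = −Σ p log₂ p ≈ 2.6008 bits.
Huffman merges: 33/500+77/1000→143/1000; 89/1000+99/1000→47/250; 143/1000+19/125→59/200; 47/250+113/500→207/500; 291/1000+59/200→293/500; 207/500+293/500→1. L = 1313/500 ≈ 2.6260.
L − H = 2.6260 − 2.6008 = 0.025 bits.

0.025 bits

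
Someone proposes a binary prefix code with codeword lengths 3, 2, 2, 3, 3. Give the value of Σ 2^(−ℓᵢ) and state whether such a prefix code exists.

With common denominator 2^3 = 8: Σ 2^(−ℓᵢ) = 1/8 + 2/8 + 2/8 + 1/8 + 1/8 = 7/8 = 0.875.
Kraft's inequality requires Σ ≤ 1; here Σ = 0.875 ≤ 1, so such a prefix code exists.

0.875; yes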